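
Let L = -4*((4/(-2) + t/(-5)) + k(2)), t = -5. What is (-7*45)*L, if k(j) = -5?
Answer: -7560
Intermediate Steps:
L = 24 (L = -4*((4/(-2) - 5/(-5)) - 5) = -4*((4*(-1/2) - 5*(-1/5)) - 5) = -4*((-2 + 1) - 5) = -4*(-1 - 5) = -4*(-6) = 24)
(-7*45)*L = -7*45*24 = -315*24 = -7560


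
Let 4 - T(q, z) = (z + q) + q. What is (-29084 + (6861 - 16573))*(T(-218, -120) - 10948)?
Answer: 403012848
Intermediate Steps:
T(q, z) = 4 - z - 2*q (T(q, z) = 4 - ((z + q) + q) = 4 - ((q + z) + q) = 4 - (z + 2*q) = 4 + (-z - 2*q) = 4 - z - 2*q)
(-29084 + (6861 - 16573))*(T(-218, -120) - 10948) = (-29084 + (6861 - 16573))*((4 - 1*(-120) - 2*(-218)) - 10948) = (-29084 - 9712)*((4 + 120 + 436) - 10948) = -38796*(560 - 10948) = -38796*(-10388) = 403012848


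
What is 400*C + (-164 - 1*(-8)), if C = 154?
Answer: 61444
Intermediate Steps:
400*C + (-164 - 1*(-8)) = 400*154 + (-164 - 1*(-8)) = 61600 + (-164 + 8) = 61600 - 156 = 61444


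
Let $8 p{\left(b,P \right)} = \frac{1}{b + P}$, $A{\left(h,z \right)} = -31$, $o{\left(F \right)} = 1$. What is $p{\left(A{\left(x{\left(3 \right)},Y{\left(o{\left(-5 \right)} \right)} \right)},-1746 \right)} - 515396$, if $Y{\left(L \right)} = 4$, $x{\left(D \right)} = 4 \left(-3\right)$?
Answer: $- \frac{7326869537}{14216} \approx -5.154 \cdot 10^{5}$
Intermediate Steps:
$x{\left(D \right)} = -12$
$p{\left(b,P \right)} = \frac{1}{8 \left(P + b\right)}$ ($p{\left(b,P \right)} = \frac{1}{8 \left(b + P\right)} = \frac{1}{8 \left(P + b\right)}$)
$p{\left(A{\left(x{\left(3 \right)},Y{\left(o{\left(-5 \right)} \right)} \right)},-1746 \right)} - 515396 = \frac{1}{8 \left(-1746 - 31\right)} - 515396 = \frac{1}{8 \left(-1777\right)} - 515396 = \frac{1}{8} \left(- \frac{1}{1777}\right) - 515396 = - \frac{1}{14216} - 515396 = - \frac{7326869537}{14216}$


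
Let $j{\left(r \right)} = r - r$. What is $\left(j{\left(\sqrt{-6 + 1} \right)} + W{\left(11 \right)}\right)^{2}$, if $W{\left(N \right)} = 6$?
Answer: $36$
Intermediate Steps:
$j{\left(r \right)} = 0$
$\left(j{\left(\sqrt{-6 + 1} \right)} + W{\left(11 \right)}\right)^{2} = \left(0 + 6\right)^{2} = 6^{2} = 36$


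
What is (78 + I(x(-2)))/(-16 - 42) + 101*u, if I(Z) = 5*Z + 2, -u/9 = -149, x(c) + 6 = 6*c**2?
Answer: 3927704/29 ≈ 1.3544e+5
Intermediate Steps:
x(c) = -6 + 6*c**2
u = 1341 (u = -9*(-149) = 1341)
I(Z) = 2 + 5*Z
(78 + I(x(-2)))/(-16 - 42) + 101*u = (78 + (2 + 5*(-6 + 6*(-2)**2)))/(-16 - 42) + 101*1341 = (78 + (2 + 5*(-6 + 6*4)))/(-58) + 135441 = (78 + (2 + 5*(-6 + 24)))*(-1/58) + 135441 = (78 + (2 + 5*18))*(-1/58) + 135441 = (78 + (2 + 90))*(-1/58) + 135441 = (78 + 92)*(-1/58) + 135441 = 170*(-1/58) + 135441 = -85/29 + 135441 = 3927704/29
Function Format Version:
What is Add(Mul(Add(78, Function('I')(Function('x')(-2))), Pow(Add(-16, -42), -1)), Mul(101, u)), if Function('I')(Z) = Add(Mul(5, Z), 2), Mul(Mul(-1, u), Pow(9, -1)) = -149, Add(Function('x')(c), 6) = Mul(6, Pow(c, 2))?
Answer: Rational(3927704, 29) ≈ 1.3544e+5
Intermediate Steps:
Function('x')(c) = Add(-6, Mul(6, Pow(c, 2)))
u = 1341 (u = Mul(-9, -149) = 1341)
Function('I')(Z) = Add(2, Mul(5, Z))
Add(Mul(Add(78, Function('I')(Function('x')(-2))), Pow(Add(-16, -42), -1)), Mul(101, u)) = Add(Mul(Add(78, Add(2, Mul(5, Add(-6, Mul(6, Pow(-2, 2)))))), Pow(Add(-16, -42), -1)), Mul(101, 1341)) = Add(Mul(Add(78, Add(2, Mul(5, Add(-6, Mul(6, 4))))), Pow(-58, -1)), 135441) = Add(Mul(Add(78, Add(2, Mul(5, Add(-6, 24)))), Rational(-1, 58)), 135441) = Add(Mul(Add(78, Add(2, Mul(5, 18))), Rational(-1, 58)), 135441) = Add(Mul(Add(78, Add(2, 90)), Rational(-1, 58)), 135441) = Add(Mul(Add(78, 92), Rational(-1, 58)), 135441) = Add(Mul(170, Rational(-1, 58)), 135441) = Add(Rational(-85, 29), 135441) = Rational(3927704, 29)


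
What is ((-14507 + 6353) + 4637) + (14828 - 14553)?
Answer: -3242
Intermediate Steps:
((-14507 + 6353) + 4637) + (14828 - 14553) = (-8154 + 4637) + 275 = -3517 + 275 = -3242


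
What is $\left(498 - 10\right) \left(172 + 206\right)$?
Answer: $184464$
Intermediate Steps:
$\left(498 - 10\right) \left(172 + 206\right) = 488 \cdot 378 = 184464$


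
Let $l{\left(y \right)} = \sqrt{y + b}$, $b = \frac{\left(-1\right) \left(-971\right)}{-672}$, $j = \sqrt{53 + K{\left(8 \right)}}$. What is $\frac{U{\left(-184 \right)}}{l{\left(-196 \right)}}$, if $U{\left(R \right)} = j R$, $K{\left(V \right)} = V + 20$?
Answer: $\frac{6624 i \sqrt{5572686}}{132683} \approx 117.85 i$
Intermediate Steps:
$K{\left(V \right)} = 20 + V$
$j = 9$ ($j = \sqrt{53 + \left(20 + 8\right)} = \sqrt{53 + 28} = \sqrt{81} = 9$)
$b = - \frac{971}{672}$ ($b = 971 \left(- \frac{1}{672}\right) = - \frac{971}{672} \approx -1.4449$)
$l{\left(y \right)} = \sqrt{- \frac{971}{672} + y}$ ($l{\left(y \right)} = \sqrt{y - \frac{971}{672}} = \sqrt{- \frac{971}{672} + y}$)
$U{\left(R \right)} = 9 R$
$\frac{U{\left(-184 \right)}}{l{\left(-196 \right)}} = \frac{9 \left(-184\right)}{\frac{1}{168} \sqrt{-40782 + 28224 \left(-196\right)}} = - \frac{1656}{\frac{1}{168} \sqrt{-40782 - 5531904}} = - \frac{1656}{\frac{1}{168} \sqrt{-5572686}} = - \frac{1656}{\frac{1}{168} i \sqrt{5572686}} = - 1656 \left(- \frac{4 i \sqrt{5572686}}{132683}\right) = \frac{6624 i \sqrt{5572686}}{132683}$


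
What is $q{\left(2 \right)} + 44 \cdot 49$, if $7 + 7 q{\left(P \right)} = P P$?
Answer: $\frac{15089}{7} \approx 2155.6$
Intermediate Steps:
$q{\left(P \right)} = -1 + \frac{P^{2}}{7}$ ($q{\left(P \right)} = -1 + \frac{P P}{7} = -1 + \frac{P^{2}}{7}$)
$q{\left(2 \right)} + 44 \cdot 49 = \left(-1 + \frac{2^{2}}{7}\right) + 44 \cdot 49 = \left(-1 + \frac{1}{7} \cdot 4\right) + 2156 = \left(-1 + \frac{4}{7}\right) + 2156 = - \frac{3}{7} + 2156 = \frac{15089}{7}$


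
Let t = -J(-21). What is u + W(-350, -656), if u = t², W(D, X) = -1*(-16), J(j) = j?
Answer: 457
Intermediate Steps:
t = 21 (t = -1*(-21) = 21)
W(D, X) = 16
u = 441 (u = 21² = 441)
u + W(-350, -656) = 441 + 16 = 457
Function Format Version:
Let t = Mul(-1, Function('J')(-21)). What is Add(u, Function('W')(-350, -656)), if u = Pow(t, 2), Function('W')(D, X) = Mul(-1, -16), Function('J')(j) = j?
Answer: 457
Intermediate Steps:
t = 21 (t = Mul(-1, -21) = 21)
Function('W')(D, X) = 16
u = 441 (u = Pow(21, 2) = 441)
Add(u, Function('W')(-350, -656)) = Add(441, 16) = 457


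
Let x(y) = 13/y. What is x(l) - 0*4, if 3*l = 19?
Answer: 39/19 ≈ 2.0526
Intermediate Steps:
l = 19/3 (l = (⅓)*19 = 19/3 ≈ 6.3333)
x(l) - 0*4 = 13/(19/3) - 0*4 = 13*(3/19) - 1*0 = 39/19 + 0 = 39/19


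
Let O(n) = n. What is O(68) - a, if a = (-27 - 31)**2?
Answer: -3296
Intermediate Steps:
a = 3364 (a = (-58)**2 = 3364)
O(68) - a = 68 - 1*3364 = 68 - 3364 = -3296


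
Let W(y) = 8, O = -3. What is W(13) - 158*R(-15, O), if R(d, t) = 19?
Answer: -2994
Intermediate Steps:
W(13) - 158*R(-15, O) = 8 - 158*19 = 8 - 3002 = -2994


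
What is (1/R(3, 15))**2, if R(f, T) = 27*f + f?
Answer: 1/7056 ≈ 0.00014172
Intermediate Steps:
R(f, T) = 28*f
(1/R(3, 15))**2 = (1/(28*3))**2 = (1/84)**2 = 1/7056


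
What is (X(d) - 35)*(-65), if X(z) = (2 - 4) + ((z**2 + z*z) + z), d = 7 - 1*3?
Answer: 65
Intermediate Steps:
d = 4 (d = 7 - 3 = 4)
X(z) = -2 + z + 2*z**2 (X(z) = -2 + ((z**2 + z**2) + z) = -2 + (2*z**2 + z) = -2 + (z + 2*z**2) = -2 + z + 2*z**2)
(X(d) - 35)*(-65) = ((-2 + 4 + 2*4**2) - 35)*(-65) = ((-2 + 4 + 2*16) - 35)*(-65) = ((-2 + 4 + 32) - 35)*(-65) = (34 - 35)*(-65) = -1*(-65) = 65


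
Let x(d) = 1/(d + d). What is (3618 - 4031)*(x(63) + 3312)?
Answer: -24621467/18 ≈ -1.3679e+6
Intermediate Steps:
x(d) = 1/(2*d)
(3618 - 4031)*(x(63) + 3312) = (3618 - 4031)*((½)/63 + 3312) = -413*((½)*(1/63) + 3312) = -413*(1/126 + 3312) = -413*417313/126 = -24621467/18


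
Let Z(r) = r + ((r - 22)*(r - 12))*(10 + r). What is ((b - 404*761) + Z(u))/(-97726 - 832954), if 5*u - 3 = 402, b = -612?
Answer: -31243/465340 ≈ -0.067140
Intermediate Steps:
u = 81 (u = ⅗ + (⅕)*402 = ⅗ + 402/5 = 81)
Z(r) = r + (-22 + r)*(-12 + r)*(10 + r) (Z(r) = r + ((-22 + r)*(-12 + r))*(10 + r) = r + (-22 + r)*(-12 + r)*(10 + r))
((b - 404*761) + Z(u))/(-97726 - 832954) = ((-612 - 404*761) + (2640 + 81³ - 75*81 - 24*81²))/(-97726 - 832954) = ((-612 - 307444) + (2640 + 531441 - 6075 - 24*6561))/(-930680) = (-308056 + (2640 + 531441 - 6075 - 157464))*(-1/930680) = (-308056 + 370542)*(-1/930680) = 62486*(-1/930680) = -31243/465340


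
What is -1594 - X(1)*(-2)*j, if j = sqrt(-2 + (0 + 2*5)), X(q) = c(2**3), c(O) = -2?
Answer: -1594 - 8*sqrt(2) ≈ -1605.3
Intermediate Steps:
X(q) = -2
j = 2*sqrt(2) (j = sqrt(-2 + (0 + 10)) = sqrt(-2 + 10) = sqrt(8) = 2*sqrt(2) ≈ 2.8284)
-1594 - X(1)*(-2)*j = -1594 - (-2*(-2))*2*sqrt(2) = -1594 - 4*2*sqrt(2) = -1594 - 8*sqrt(2)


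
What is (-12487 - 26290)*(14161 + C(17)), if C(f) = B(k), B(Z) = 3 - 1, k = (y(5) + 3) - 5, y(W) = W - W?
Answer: -549198651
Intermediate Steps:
y(W) = 0
k = -2 (k = (0 + 3) - 5 = 3 - 5 = -2)
B(Z) = 2
C(f) = 2
(-12487 - 26290)*(14161 + C(17)) = (-12487 - 26290)*(14161 + 2) = -38777*14163 = -549198651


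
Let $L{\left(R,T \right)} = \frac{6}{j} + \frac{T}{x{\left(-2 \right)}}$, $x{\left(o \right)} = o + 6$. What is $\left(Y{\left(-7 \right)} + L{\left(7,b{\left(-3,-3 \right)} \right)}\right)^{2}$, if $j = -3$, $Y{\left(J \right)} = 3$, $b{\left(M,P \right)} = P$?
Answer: $\frac{1}{16} \approx 0.0625$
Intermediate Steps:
$x{\left(o \right)} = 6 + o$
$L{\left(R,T \right)} = -2 + \frac{T}{4}$ ($L{\left(R,T \right)} = \frac{6}{-3} + \frac{T}{6 - 2} = 6 \left(- \frac{1}{3}\right) + \frac{T}{4} = -2 + T \frac{1}{4} = -2 + \frac{T}{4}$)
$\left(Y{\left(-7 \right)} + L{\left(7,b{\left(-3,-3 \right)} \right)}\right)^{2} = \left(3 + \left(-2 + \frac{1}{4} \left(-3\right)\right)\right)^{2} = \left(3 - \frac{11}{4}\right)^{2} = \left(\frac{1}{4}\right)^{2} = \frac{1}{16}$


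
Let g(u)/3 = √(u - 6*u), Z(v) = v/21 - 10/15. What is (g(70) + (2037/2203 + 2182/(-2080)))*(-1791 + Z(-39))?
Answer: 670873522/3007095 - 188320*I*√14/7 ≈ 223.1 - 1.0066e+5*I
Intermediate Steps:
Z(v) = -⅔ + v/21 (Z(v) = v*(1/21) - 10*1/15 = v/21 - ⅔ = -⅔ + v/21)
g(u) = 3*√5*√(-u) (g(u) = 3*√(u - 6*u) = 3*√(-5*u) = 3*(√5*√(-u)) = 3*√5*√(-u))
(g(70) + (2037/2203 + 2182/(-2080)))*(-1791 + Z(-39)) = (3*√5*√(-1*70) + (2037/2203 + 2182/(-2080)))*(-1791 + (-⅔ + (1/21)*(-39))) = (3*√5*√(-70) + (2037*(1/2203) + 2182*(-1/2080)))*(-1791 + (-⅔ - 13/7)) = (3*√5*(I*√70) + (2037/2203 - 1091/1040))*(-1791 - 53/21) = (15*I*√14 - 284993/2291120)*(-37664/21) = (-284993/2291120 + 15*I*√14)*(-37664/21) = 670873522/3007095 - 188320*I*√14/7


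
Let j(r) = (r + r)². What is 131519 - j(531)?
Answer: -996325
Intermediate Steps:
j(r) = 4*r² (j(r) = (2*r)² = 4*r²)
131519 - j(531) = 131519 - 4*531² = 131519 - 4*281961 = 131519 - 1*1127844 = 131519 - 1127844 = -996325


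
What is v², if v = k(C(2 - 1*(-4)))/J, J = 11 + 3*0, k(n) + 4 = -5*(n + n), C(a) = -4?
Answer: 1296/121 ≈ 10.711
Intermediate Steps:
k(n) = -4 - 10*n (k(n) = -4 - 5*(n + n) = -4 - 10*n)
J = 11 (J = 11 + 0 = 11)
v = 36/11 (v = (-4 - 10*(-4))/11 = (-4 + 40)*(1/11) = 36*(1/11) = 36/11 ≈ 3.2727)
v² = (36/11)² = 1296/121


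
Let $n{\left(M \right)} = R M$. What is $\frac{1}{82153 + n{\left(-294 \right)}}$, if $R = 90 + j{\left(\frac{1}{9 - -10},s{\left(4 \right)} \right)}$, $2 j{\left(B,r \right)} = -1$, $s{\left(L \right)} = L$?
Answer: $\frac{1}{55840} \approx 1.7908 \cdot 10^{-5}$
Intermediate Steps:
$j{\left(B,r \right)} = - \frac{1}{2}$ ($j{\left(B,r \right)} = \frac{1}{2} \left(-1\right) = - \frac{1}{2}$)
$R = \frac{179}{2}$ ($R = 90 - \frac{1}{2} = \frac{179}{2} \approx 89.5$)
$n{\left(M \right)} = \frac{179 M}{2}$
$\frac{1}{82153 + n{\left(-294 \right)}} = \frac{1}{82153 + \frac{179}{2} \left(-294\right)} = \frac{1}{82153 - 26313} = \frac{1}{55840}$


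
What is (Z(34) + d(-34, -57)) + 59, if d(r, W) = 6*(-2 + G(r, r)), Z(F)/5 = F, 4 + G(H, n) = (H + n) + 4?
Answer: -191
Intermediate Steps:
G(H, n) = H + n (G(H, n) = -4 + ((H + n) + 4) = -4 + (4 + H + n) = H + n)
Z(F) = 5*F
d(r, W) = -12 + 12*r (d(r, W) = 6*(-2 + (r + r)) = 6*(-2 + 2*r) = -12 + 12*r)
(Z(34) + d(-34, -57)) + 59 = (5*34 + (-12 + 12*(-34))) + 59 = (170 + (-12 - 408)) + 59 = (170 - 420) + 59 = -250 + 59 = -191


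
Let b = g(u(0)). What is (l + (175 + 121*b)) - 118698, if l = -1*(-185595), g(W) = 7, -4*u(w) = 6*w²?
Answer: 67919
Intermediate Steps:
u(w) = -3*w²/2
b = 7
l = 185595
(l + (175 + 121*b)) - 118698 = (185595 + (175 + 121*7)) - 118698 = (185595 + (175 + 847)) - 118698 = (185595 + 1022) - 118698 = 186617 - 118698 = 67919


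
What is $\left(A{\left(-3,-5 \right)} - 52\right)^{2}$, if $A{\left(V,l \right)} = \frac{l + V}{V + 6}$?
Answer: $\frac{26896}{9} \approx 2988.4$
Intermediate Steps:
$A{\left(V,l \right)} = \frac{V + l}{6 + V}$
$\left(A{\left(-3,-5 \right)} - 52\right)^{2} = \left(\frac{-3 - 5}{6 - 3} - 52\right)^{2} = \left(\frac{1}{3} \left(-8\right) - 52\right)^{2} = \left(- \frac{8}{3} - 52\right)^{2} = \left(- \frac{164}{3}\right)^{2} = \frac{26896}{9}$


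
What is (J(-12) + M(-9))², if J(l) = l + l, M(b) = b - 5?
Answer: 1444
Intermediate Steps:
M(b) = -5 + b
J(l) = 2*l
(J(-12) + M(-9))² = (2*(-12) + (-5 - 9))² = (-24 - 14)² = (-38)² = 1444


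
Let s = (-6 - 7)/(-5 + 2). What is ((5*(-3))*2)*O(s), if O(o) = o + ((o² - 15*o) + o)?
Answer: 3380/3 ≈ 1126.7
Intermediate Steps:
s = 13/3 (s = -13/(-3) = -13*(-⅓) = 13/3 ≈ 4.3333)
O(o) = o² - 13*o (O(o) = o + (o² - 14*o) = o² - 13*o)
((5*(-3))*2)*O(s) = ((5*(-3))*2)*(13*(-13 + 13/3)/3) = (-15*2)*((13/3)*(-26/3)) = -30*(-338/9) = 3380/3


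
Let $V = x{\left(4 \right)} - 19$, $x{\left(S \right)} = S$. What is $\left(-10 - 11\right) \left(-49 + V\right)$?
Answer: $1344$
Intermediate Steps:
$V = -15$ ($V = 4 - 19 = -15$)
$\left(-10 - 11\right) \left(-49 + V\right) = \left(-10 - 11\right) \left(-49 - 15\right) = \left(-21\right) \left(-64\right) = 1344$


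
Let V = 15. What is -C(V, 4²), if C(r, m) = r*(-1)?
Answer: 15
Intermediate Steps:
C(r, m) = -r
-C(V, 4²) = -(-1)*15 = -1*(-15) = 15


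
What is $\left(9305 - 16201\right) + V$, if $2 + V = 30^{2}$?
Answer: $-5998$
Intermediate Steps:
$V = 898$ ($V = -2 + 30^{2} = -2 + 900 = 898$)
$\left(9305 - 16201\right) + V = \left(9305 - 16201\right) + 898 = -6896 + 898 = -5998$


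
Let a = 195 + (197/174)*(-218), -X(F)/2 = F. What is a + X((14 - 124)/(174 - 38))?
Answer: -148487/2958 ≈ -50.198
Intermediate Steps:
X(F) = -2*F
a = -4508/87 (a = 195 + (197*(1/174))*(-218) = 195 + (197/174)*(-218) = 195 - 21473/87 = -4508/87 ≈ -51.816)
a + X((14 - 124)/(174 - 38)) = -4508/87 - 2*(14 - 124)/(174 - 38) = -4508/87 - (-220)/136 = -4508/87 - 2*(-55/68) = -4508/87 + 55/34 = -148487/2958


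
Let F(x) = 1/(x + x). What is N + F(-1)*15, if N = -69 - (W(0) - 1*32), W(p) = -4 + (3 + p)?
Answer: -87/2 ≈ -43.500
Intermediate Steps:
W(p) = -1 + p
N = -36 (N = -69 - ((-1 + 0) - 1*32) = -69 - (-1 - 32) = -69 - 1*(-33) = -69 + 33 = -36)
F(x) = 1/(2*x)
N + F(-1)*15 = -36 + ((½)/(-1))*15 = -36 + ((½)*(-1))*15 = -36 - ½*15 = -36 - 15/2 = -87/2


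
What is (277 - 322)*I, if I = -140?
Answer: 6300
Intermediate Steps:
(277 - 322)*I = (277 - 322)*(-140) = -45*(-140) = 6300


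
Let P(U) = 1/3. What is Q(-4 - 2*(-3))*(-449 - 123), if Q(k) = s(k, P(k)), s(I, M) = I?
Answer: -1144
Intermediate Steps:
P(U) = ⅓
Q(k) = k
Q(-4 - 2*(-3))*(-449 - 123) = (-4 - 2*(-3))*(-449 - 123) = (-4 + 6)*(-572) = 2*(-572) = -1144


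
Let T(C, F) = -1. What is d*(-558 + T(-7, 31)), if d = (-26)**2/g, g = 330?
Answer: -188942/165 ≈ -1145.1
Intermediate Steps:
d = 338/165 (d = (-26)**2/330 = 676*(1/330) = 338/165 ≈ 2.0485)
d*(-558 + T(-7, 31)) = 338*(-558 - 1)/165 = (338/165)*(-559) = -188942/165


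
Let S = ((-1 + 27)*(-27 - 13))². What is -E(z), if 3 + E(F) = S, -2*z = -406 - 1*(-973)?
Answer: -1081597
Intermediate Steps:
z = -567/2 (z = -(-406 - 1*(-973))/2 = -(-406 + 973)/2 = -½*567 = -567/2 ≈ -283.50)
S = 1081600 (S = (26*(-40))² = (-1040)² = 1081600)
E(F) = 1081597 (E(F) = -3 + 1081600 = 1081597)
-E(z) = -1*1081597 = -1081597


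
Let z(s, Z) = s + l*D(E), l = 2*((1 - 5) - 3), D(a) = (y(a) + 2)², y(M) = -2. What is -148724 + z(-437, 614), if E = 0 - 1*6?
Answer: -149161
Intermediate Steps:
E = -6 (E = 0 - 6 = -6)
D(a) = 0 (D(a) = (-2 + 2)² = 0² = 0)
l = -14 (l = 2*(-4 - 3) = 2*(-7) = -14)
z(s, Z) = s (z(s, Z) = s - 14*0 = s + 0 = s)
-148724 + z(-437, 614) = -148724 - 437 = -149161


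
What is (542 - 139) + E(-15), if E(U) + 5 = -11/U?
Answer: 5981/15 ≈ 398.73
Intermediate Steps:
E(U) = -5 - 11/U
(542 - 139) + E(-15) = (542 - 139) + (-5 - 11/(-15)) = 403 + (-5 - 11*(-1/15)) = 403 + (-5 + 11/15) = 403 - 64/15 = 5981/15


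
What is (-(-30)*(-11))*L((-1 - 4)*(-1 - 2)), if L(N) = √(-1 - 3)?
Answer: -660*I ≈ -660.0*I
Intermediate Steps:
L(N) = 2*I (L(N) = √(-4) = 2*I)
(-(-30)*(-11))*L((-1 - 4)*(-1 - 2)) = (-(-30)*(-11))*(2*I) = (-15*22)*(2*I) = -660*I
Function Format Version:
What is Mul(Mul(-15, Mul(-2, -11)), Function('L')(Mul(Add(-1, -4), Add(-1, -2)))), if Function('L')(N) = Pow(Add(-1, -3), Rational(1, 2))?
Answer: Mul(-660, I) ≈ Mul(-660.00, I)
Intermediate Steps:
Function('L')(N) = Mul(2, I) (Function('L')(N) = Pow(-4, Rational(1, 2)) = Mul(2, I))
Mul(Mul(-15, Mul(-2, -11)), Function('L')(Mul(Add(-1, -4), Add(-1, -2)))) = Mul(Mul(-15, Mul(-2, -11)), Mul(2, I)) = Mul(Mul(-15, 22), Mul(2, I)) = Mul(-330, Mul(2, I)) = Mul(-660, I)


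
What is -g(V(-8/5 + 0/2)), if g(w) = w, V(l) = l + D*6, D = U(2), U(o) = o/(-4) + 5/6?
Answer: -⅖ ≈ -0.40000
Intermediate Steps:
U(o) = ⅚ - o/4 (U(o) = o*(-¼) + 5*(⅙) = -o/4 + ⅚ = ⅚ - o/4)
D = ⅓ (D = ⅚ - ¼*2 = ⅚ - ½ = ⅓ ≈ 0.33333)
V(l) = 2 + l (V(l) = l + (⅓)*6 = l + 2 = 2 + l)
-g(V(-8/5 + 0/2)) = -(2 + (-8/5 + 0/2)) = -(2 + (-8*⅕ + 0*(½))) = -(2 + (-8/5 + 0)) = -(2 - 8/5) = -1*⅖ = -⅖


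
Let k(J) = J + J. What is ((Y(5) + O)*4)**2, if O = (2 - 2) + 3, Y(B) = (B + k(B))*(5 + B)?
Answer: 374544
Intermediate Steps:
k(J) = 2*J
Y(B) = 3*B*(5 + B) (Y(B) = (B + 2*B)*(5 + B) = (3*B)*(5 + B) = 3*B*(5 + B))
O = 3 (O = 0 + 3 = 3)
((Y(5) + O)*4)**2 = ((3*5*(5 + 5) + 3)*4)**2 = ((3*5*10 + 3)*4)**2 = ((150 + 3)*4)**2 = (153*4)**2 = 612**2 = 374544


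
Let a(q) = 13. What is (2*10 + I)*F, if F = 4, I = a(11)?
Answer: 132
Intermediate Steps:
I = 13
(2*10 + I)*F = (2*10 + 13)*4 = (20 + 13)*4 = 33*4 = 132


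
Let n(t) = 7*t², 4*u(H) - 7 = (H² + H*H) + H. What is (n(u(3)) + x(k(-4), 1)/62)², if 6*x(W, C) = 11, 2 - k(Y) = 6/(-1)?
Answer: 16283546449/138384 ≈ 1.1767e+5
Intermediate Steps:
k(Y) = 8 (k(Y) = 2 - 6/(-1) = 2 - 6*(-1) = 2 - 1*(-6) = 2 + 6 = 8)
x(W, C) = 11/6 (x(W, C) = (⅙)*11 = 11/6)
u(H) = 7/4 + H²/2 + H/4 (u(H) = 7/4 + ((H² + H*H) + H)/4 = 7/4 + ((H² + H²) + H)/4 = 7/4 + (2*H² + H)/4 = 7/4 + (H + 2*H²)/4 = 7/4 + (H²/2 + H/4) = 7/4 + H²/2 + H/4)
(n(u(3)) + x(k(-4), 1)/62)² = (7*(7/4 + (½)*3² + (¼)*3)² + (11/6)/62)² = (7*(7/4 + (½)*9 + ¾)² + (11/6)*(1/62))² = (7*(7/4 + 9/2 + ¾)² + 11/372)² = (7*7² + 11/372)² = (7*49 + 11/372)² = (343 + 11/372)² = (127607/372)² = 16283546449/138384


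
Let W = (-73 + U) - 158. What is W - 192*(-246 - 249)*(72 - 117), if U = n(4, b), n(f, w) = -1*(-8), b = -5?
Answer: -4277023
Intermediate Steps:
n(f, w) = 8
U = 8
W = -223 (W = (-73 + 8) - 158 = -65 - 158 = -223)
W - 192*(-246 - 249)*(72 - 117) = -223 - 192*(-246 - 249)*(72 - 117) = -223 - (-95040)*(-45) = -223 - 192*22275 = -223 - 4276800 = -4277023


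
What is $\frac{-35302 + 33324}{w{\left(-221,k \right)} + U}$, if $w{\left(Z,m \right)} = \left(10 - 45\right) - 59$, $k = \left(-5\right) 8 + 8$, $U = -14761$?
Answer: $\frac{1978}{14855} \approx 0.13315$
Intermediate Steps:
$k = -32$ ($k = -40 + 8 = -32$)
$w{\left(Z,m \right)} = -94$ ($w{\left(Z,m \right)} = -35 - 59 = -94$)
$\frac{-35302 + 33324}{w{\left(-221,k \right)} + U} = \frac{-35302 + 33324}{-94 - 14761} = - \frac{1978}{-14855} = \left(-1978\right) \left(- \frac{1}{14855}\right) = \frac{1978}{14855}$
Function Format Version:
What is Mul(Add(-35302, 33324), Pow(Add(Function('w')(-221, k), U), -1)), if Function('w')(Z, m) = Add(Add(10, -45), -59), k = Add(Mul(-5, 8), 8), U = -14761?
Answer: Rational(1978, 14855) ≈ 0.13315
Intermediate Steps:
k = -32 (k = Add(-40, 8) = -32)
Function('w')(Z, m) = -94 (Function('w')(Z, m) = Add(-35, -59) = -94)
Mul(Add(-35302, 33324), Pow(Add(Function('w')(-221, k), U), -1)) = Mul(Add(-35302, 33324), Pow(Add(-94, -14761), -1)) = Mul(-1978, Pow(-14855, -1)) = Mul(-1978, Rational(-1, 14855)) = Rational(1978, 14855)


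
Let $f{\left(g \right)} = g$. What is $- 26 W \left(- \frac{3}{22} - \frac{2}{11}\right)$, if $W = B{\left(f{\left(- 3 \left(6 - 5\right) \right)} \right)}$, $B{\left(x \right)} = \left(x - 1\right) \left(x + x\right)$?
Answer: $\frac{2184}{11} \approx 198.55$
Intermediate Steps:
$B{\left(x \right)} = 2 x \left(-1 + x\right)$ ($B{\left(x \right)} = \left(-1 + x\right) 2 x = 2 x \left(-1 + x\right)$)
$W = 24$ ($W = 2 \left(- 3 \left(6 - 5\right)\right) \left(-1 - 3 \left(6 - 5\right)\right) = 2 \left(\left(-3\right) 1\right) \left(-1 - 3\right) = 2 \left(-3\right) \left(-1 - 3\right) = 2 \left(-3\right) \left(-4\right) = 24$)
$- 26 W \left(- \frac{3}{22} - \frac{2}{11}\right) = \left(-26\right) 24 \left(- \frac{3}{22} - \frac{2}{11}\right) = - 624 \left(\left(-3\right) \frac{1}{22} - \frac{2}{11}\right) = - 624 \left(- \frac{3}{22} - \frac{2}{11}\right) = \left(-624\right) \left(- \frac{7}{22}\right) = \frac{2184}{11}$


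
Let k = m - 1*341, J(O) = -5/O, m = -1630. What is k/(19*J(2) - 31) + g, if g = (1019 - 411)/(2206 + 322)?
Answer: 314401/12403 ≈ 25.349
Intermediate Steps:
k = -1971 (k = -1630 - 1*341 = -1630 - 341 = -1971)
g = 19/79 (g = 608/2528 = 608*(1/2528) = 19/79 ≈ 0.24051)
k/(19*J(2) - 31) + g = -1971/(19*(-5/2) - 31) + 19/79 = -1971/(-95/2 - 31) + 19/79 = -1971/(-157/2) + 19/79 = -1971*(-2/157) + 19/79 = 3942/157 + 19/79 = 314401/12403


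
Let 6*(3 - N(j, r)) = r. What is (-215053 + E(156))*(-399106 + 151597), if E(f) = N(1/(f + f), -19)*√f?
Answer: 53227552977 - 3052611*√39 ≈ 5.3208e+10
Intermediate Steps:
N(j, r) = 3 - r/6
E(f) = 37*√f/6 (E(f) = (3 - ⅙*(-19))*√f = (3 + 19/6)*√f = 37*√f/6)
(-215053 + E(156))*(-399106 + 151597) = (-215053 + 37*√156/6)*(-399106 + 151597) = (-215053 + 37*(2*√39)/6)*(-247509) = (-215053 + 37*√39/3)*(-247509) = 53227552977 - 3052611*√39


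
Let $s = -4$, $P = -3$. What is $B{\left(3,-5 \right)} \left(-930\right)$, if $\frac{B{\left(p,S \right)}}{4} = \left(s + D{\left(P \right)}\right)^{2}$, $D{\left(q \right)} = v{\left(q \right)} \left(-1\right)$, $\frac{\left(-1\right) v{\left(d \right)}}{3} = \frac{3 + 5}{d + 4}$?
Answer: $-1488000$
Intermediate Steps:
$v{\left(d \right)} = - \frac{24}{4 + d}$ ($v{\left(d \right)} = - 3 \frac{3 + 5}{d + 4} = - 3 \frac{8}{4 + d} = - \frac{24}{4 + d}$)
$D{\left(q \right)} = \frac{24}{4 + q}$ ($D{\left(q \right)} = - \frac{24}{4 + q} \left(-1\right) = \frac{24}{4 + q}$)
$B{\left(p,S \right)} = 1600$ ($B{\left(p,S \right)} = 4 \left(-4 + \frac{24}{4 - 3}\right)^{2} = 4 \left(-4 + \frac{24}{1}\right)^{2} = 4 \left(-4 + 24 \cdot 1\right)^{2} = 4 \left(-4 + 24\right)^{2} = 4 \cdot 20^{2} = 4 \cdot 400 = 1600$)
$B{\left(3,-5 \right)} \left(-930\right) = 1600 \left(-930\right) = -1488000$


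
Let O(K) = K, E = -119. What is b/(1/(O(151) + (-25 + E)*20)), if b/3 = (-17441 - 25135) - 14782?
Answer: 469589946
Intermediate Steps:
b = -172074 (b = 3*((-17441 - 25135) - 14782) = 3*(-42576 - 14782) = 3*(-57358) = -172074)
b/(1/(O(151) + (-25 + E)*20)) = -172074/(1/(151 + (-25 - 119)*20)) = -172074/(1/(151 - 144*20)) = -172074/(1/(151 - 2880)) = -172074/(1/(-2729)) = -172074/(-1/2729) = -172074*(-2729) = 469589946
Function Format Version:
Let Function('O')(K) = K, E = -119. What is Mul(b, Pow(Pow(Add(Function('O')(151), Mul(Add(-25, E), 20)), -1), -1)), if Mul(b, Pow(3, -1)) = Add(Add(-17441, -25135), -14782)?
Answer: 469589946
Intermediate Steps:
b = -172074 (b = Mul(3, Add(Add(-17441, -25135), -14782)) = Mul(3, Add(-42576, -14782)) = Mul(3, -57358) = -172074)
Mul(b, Pow(Pow(Add(Function('O')(151), Mul(Add(-25, E), 20)), -1), -1)) = Mul(-172074, Pow(Pow(Add(151, Mul(Add(-25, -119), 20)), -1), -1)) = Mul(-172074, Pow(Pow(Add(151, Mul(-144, 20)), -1), -1)) = Mul(-172074, Pow(Pow(Add(151, -2880), -1), -1)) = Mul(-172074, Pow(Pow(-2729, -1), -1)) = Mul(-172074, Pow(Rational(-1, 2729), -1)) = Mul(-172074, -2729) = 469589946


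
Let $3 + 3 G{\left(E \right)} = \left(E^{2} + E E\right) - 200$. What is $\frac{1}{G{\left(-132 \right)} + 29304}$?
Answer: $\frac{3}{122557} \approx 2.4478 \cdot 10^{-5}$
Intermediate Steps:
$G{\left(E \right)} = - \frac{203}{3} + \frac{2 E^{2}}{3}$ ($G{\left(E \right)} = -1 + \frac{\left(E^{2} + E E\right) - 200}{3} = -1 + \frac{\left(E^{2} + E^{2}\right) - 200}{3} = -1 + \frac{2 E^{2} - 200}{3} = -1 + \frac{-200 + 2 E^{2}}{3} = -1 + \left(- \frac{200}{3} + \frac{2 E^{2}}{3}\right) = - \frac{203}{3} + \frac{2 E^{2}}{3}$)
$\frac{1}{G{\left(-132 \right)} + 29304} = \frac{1}{\left(- \frac{203}{3} + \frac{2 \left(-132\right)^{2}}{3}\right) + 29304} = \frac{1}{\left(- \frac{203}{3} + \frac{2}{3} \cdot 17424\right) + 29304} = \frac{1}{\left(- \frac{203}{3} + 11616\right) + 29304} = \frac{1}{\frac{34645}{3} + 29304} = \frac{1}{\frac{122557}{3}} = \frac{3}{122557}$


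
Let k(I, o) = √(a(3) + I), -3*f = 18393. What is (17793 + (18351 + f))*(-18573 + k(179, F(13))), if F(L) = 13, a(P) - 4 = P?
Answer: -557431449 + 30013*√186 ≈ -5.5702e+8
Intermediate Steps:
f = -6131 (f = -⅓*18393 = -6131)
a(P) = 4 + P
k(I, o) = √(7 + I) (k(I, o) = √((4 + 3) + I) = √(7 + I))
(17793 + (18351 + f))*(-18573 + k(179, F(13))) = (17793 + (18351 - 6131))*(-18573 + √(7 + 179)) = (17793 + 12220)*(-18573 + √186) = 30013*(-18573 + √186) = -557431449 + 30013*√186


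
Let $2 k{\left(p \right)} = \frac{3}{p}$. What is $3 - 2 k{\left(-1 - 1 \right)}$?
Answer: $\frac{9}{2} \approx 4.5$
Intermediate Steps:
$k{\left(p \right)} = \frac{3}{2 p}$ ($k{\left(p \right)} = \frac{3 \frac{1}{p}}{2} = \frac{3}{2 p}$)
$3 - 2 k{\left(-1 - 1 \right)} = 3 - 2 \frac{3}{2 \left(-1 - 1\right)} = 3 - 2 \frac{3}{2 \left(-2\right)} = 3 - 2 \cdot \frac{3}{2} \left(- \frac{1}{2}\right) = 3 - - \frac{3}{2} = 3 + \frac{3}{2} = \frac{9}{2}$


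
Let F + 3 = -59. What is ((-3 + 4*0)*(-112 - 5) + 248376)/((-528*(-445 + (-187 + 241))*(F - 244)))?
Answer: -4877/1238688 ≈ -0.0039372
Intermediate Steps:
F = -62 (F = -3 - 59 = -62)
((-3 + 4*0)*(-112 - 5) + 248376)/((-528*(-445 + (-187 + 241))*(F - 244))) = ((-3 + 4*0)*(-112 - 5) + 248376)/((-528*(-445 + (-187 + 241))*(-62 - 244))) = ((-3 + 0)*(-117) + 248376)/((-528*(-445 + 54)*(-306))) = (-3*(-117) + 248376)/((-(-206448)*(-306))) = (351 + 248376)/((-528*119646)) = 248727/(-63173088) = 248727*(-1/63173088) = -4877/1238688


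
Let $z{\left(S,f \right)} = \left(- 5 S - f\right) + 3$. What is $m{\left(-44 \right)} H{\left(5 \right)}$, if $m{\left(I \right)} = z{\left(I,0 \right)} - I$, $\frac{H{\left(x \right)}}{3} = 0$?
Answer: $0$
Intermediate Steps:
$z{\left(S,f \right)} = 3 - f - 5 S$ ($z{\left(S,f \right)} = \left(- f - 5 S\right) + 3 = 3 - f - 5 S$)
$H{\left(x \right)} = 0$ ($H{\left(x \right)} = 3 \cdot 0 = 0$)
$m{\left(I \right)} = 3 - 6 I$ ($m{\left(I \right)} = \left(3 - 0 - 5 I\right) - I = \left(3 + 0 - 5 I\right) - I = \left(3 - 5 I\right) - I = 3 - 6 I$)
$m{\left(-44 \right)} H{\left(5 \right)} = \left(3 - -264\right) 0 = \left(3 + 264\right) 0 = 267 \cdot 0 = 0$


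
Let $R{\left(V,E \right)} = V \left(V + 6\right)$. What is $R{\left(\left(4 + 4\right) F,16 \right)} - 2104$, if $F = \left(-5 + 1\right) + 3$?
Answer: $-2088$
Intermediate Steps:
$F = -1$ ($F = -4 + 3 = -1$)
$R{\left(V,E \right)} = V \left(6 + V\right)$
$R{\left(\left(4 + 4\right) F,16 \right)} - 2104 = \left(4 + 4\right) \left(-1\right) \left(6 + \left(4 + 4\right) \left(-1\right)\right) - 2104 = 8 \left(-1\right) \left(6 + 8 \left(-1\right)\right) - 2104 = - 8 \left(6 - 8\right) - 2104 = \left(-8\right) \left(-2\right) - 2104 = 16 - 2104 = -2088$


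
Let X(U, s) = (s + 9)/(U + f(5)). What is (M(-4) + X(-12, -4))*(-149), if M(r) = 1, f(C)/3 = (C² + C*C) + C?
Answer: -23542/153 ≈ -153.87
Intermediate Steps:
f(C) = 3*C + 6*C² (f(C) = 3*((C² + C*C) + C) = 3*((C² + C²) + C) = 3*(2*C² + C) = 3*(C + 2*C²) = 3*C + 6*C²)
X(U, s) = (9 + s)/(165 + U) (X(U, s) = (s + 9)/(U + 3*5*(1 + 2*5)) = (9 + s)/(U + 3*5*(1 + 10)) = (9 + s)/(U + 3*5*11) = (9 + s)/(U + 165) = (9 + s)/(165 + U))
(M(-4) + X(-12, -4))*(-149) = (1 + (9 - 4)/(165 - 12))*(-149) = (1 + 5/153)*(-149) = (158/153)*(-149) = -23542/153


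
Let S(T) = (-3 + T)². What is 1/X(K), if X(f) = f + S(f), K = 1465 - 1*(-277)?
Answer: 1/3025863 ≈ 3.3048e-7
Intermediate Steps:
K = 1742 (K = 1465 + 277 = 1742)
X(f) = f + (-3 + f)²
1/X(K) = 1/(1742 + (-3 + 1742)²) = 1/(1742 + 1739²) = 1/(1742 + 3024121) = 1/3025863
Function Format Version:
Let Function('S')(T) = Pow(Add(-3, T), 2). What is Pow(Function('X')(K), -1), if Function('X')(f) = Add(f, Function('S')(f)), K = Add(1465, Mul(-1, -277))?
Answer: Rational(1, 3025863) ≈ 3.3048e-7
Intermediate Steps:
K = 1742 (K = Add(1465, 277) = 1742)
Function('X')(f) = Add(f, Pow(Add(-3, f), 2))
Pow(Function('X')(K), -1) = Pow(Add(1742, Pow(Add(-3, 1742), 2)), -1) = Pow(Add(1742, Pow(1739, 2)), -1) = Pow(Add(1742, 3024121), -1) = Pow(3025863, -1) = Rational(1, 3025863)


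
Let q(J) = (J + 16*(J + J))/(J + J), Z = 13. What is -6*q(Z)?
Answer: -99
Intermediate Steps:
q(J) = 33/2 (q(J) = (J + 16*(2*J))/((2*J)) = (J + 32*J)*(1/(2*J)) = (33*J)*(1/(2*J)) = 33/2)
-6*q(Z) = -6*33/2 = -99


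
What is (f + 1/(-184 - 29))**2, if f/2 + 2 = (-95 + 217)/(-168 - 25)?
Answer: 46915993201/1689949881 ≈ 27.762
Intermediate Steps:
f = -1016/193 (f = -4 + 2*((-95 + 217)/(-168 - 25)) = -4 + 2*(122/(-193)) = -4 + 2*(122*(-1/193)) = -4 + 2*(-122/193) = -4 - 244/193 = -1016/193 ≈ -5.2643)
(f + 1/(-184 - 29))**2 = (-1016/193 + 1/(-184 - 29))**2 = (-1016/193 + 1/(-213))**2 = (-1016/193 - 1/213)**2 = (-216601/41109)**2 = 46915993201/1689949881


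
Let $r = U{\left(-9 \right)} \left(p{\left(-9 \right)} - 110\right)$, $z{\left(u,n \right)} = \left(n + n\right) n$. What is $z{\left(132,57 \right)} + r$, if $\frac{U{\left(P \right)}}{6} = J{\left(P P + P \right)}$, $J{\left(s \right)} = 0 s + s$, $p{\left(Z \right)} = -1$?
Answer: $-41454$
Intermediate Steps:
$J{\left(s \right)} = s$ ($J{\left(s \right)} = 0 + s = s$)
$U{\left(P \right)} = 6 P + 6 P^{2}$ ($U{\left(P \right)} = 6 \left(P P + P\right) = 6 \left(P^{2} + P\right) = 6 \left(P + P^{2}\right) = 6 P + 6 P^{2}$)
$z{\left(u,n \right)} = 2 n^{2}$ ($z{\left(u,n \right)} = 2 n n = 2 n^{2}$)
$r = -47952$ ($r = 6 \left(-9\right) \left(1 - 9\right) \left(-1 - 110\right) = 6 \left(-9\right) \left(-8\right) \left(-111\right) = 432 \left(-111\right) = -47952$)
$z{\left(132,57 \right)} + r = 2 \cdot 57^{2} - 47952 = 2 \cdot 3249 - 47952 = 6498 - 47952 = -41454$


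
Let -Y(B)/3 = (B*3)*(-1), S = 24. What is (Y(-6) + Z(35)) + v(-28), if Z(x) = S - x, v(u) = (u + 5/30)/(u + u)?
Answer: -21673/336 ≈ -64.503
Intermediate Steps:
Y(B) = 9*B (Y(B) = -3*B*3*(-1) = -3*3*B*(-1) = -(-9)*B = 9*B)
v(u) = (⅙ + u)/(2*u) (v(u) = (u + 5*(1/30))/((2*u)) = (u + ⅙)*(1/(2*u)) = (⅙ + u)*(1/(2*u)) = (⅙ + u)/(2*u))
Z(x) = 24 - x
(Y(-6) + Z(35)) + v(-28) = (9*(-6) + (24 - 1*35)) + (1/12)*(1 + 6*(-28))/(-28) = (-54 + (24 - 35)) + (1/12)*(-1/28)*(1 - 168) = (-54 - 11) + (1/12)*(-1/28)*(-167) = -65 + 167/336 = -21673/336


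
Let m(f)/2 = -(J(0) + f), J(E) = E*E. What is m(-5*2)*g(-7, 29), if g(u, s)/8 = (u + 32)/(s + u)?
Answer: 2000/11 ≈ 181.82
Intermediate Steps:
g(u, s) = 8*(32 + u)/(s + u) (g(u, s) = 8*((u + 32)/(s + u)) = 8*((32 + u)/(s + u)) = 8*(32 + u)/(s + u))
J(E) = E²
m(f) = -2*f (m(f) = 2*(-(0² + f)) = 2*(-(0 + f)) = 2*(-f) = -2*f)
m(-5*2)*g(-7, 29) = (-(-10)*2)*(8*(32 - 7)/(29 - 7)) = (-2*(-10))*(8*25/22) = 20*(8*(1/22)*25) = 20*(100/11) = 2000/11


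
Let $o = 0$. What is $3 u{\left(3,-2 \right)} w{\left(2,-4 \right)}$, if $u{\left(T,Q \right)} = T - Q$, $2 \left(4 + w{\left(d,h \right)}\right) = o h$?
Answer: $-60$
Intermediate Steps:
$w{\left(d,h \right)} = -4$ ($w{\left(d,h \right)} = -4 + \frac{0 h}{2} = -4 + \frac{1}{2} \cdot 0 = -4 + 0 = -4$)
$3 u{\left(3,-2 \right)} w{\left(2,-4 \right)} = 3 \left(3 - -2\right) \left(-4\right) = 3 \left(3 + 2\right) \left(-4\right) = 3 \cdot 5 \left(-4\right) = 15 \left(-4\right) = -60$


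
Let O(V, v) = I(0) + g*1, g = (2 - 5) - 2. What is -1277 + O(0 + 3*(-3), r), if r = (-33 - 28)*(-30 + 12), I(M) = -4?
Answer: -1286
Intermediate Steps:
g = -5 (g = -3 - 2 = -5)
r = 1098 (r = -61*(-18) = 1098)
O(V, v) = -9 (O(V, v) = -4 - 5*1 = -4 - 5 = -9)
-1277 + O(0 + 3*(-3), r) = -1277 - 9 = -1286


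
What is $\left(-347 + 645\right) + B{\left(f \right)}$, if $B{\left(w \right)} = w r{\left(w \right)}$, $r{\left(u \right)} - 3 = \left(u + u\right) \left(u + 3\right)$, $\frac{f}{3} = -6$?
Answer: $-9476$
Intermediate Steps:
$f = -18$ ($f = 3 \left(-6\right) = -18$)
$r{\left(u \right)} = 3 + 2 u \left(3 + u\right)$ ($r{\left(u \right)} = 3 + \left(u + u\right) \left(u + 3\right) = 3 + 2 u \left(3 + u\right)$)
$B{\left(w \right)} = w \left(3 + 2 w^{2} + 6 w\right)$
$\left(-347 + 645\right) + B{\left(f \right)} = \left(-347 + 645\right) - 18 \left(3 + 2 \left(-18\right)^{2} + 6 \left(-18\right)\right) = 298 - 18 \left(3 + 2 \cdot 324 - 108\right) = 298 - 18 \left(3 + 648 - 108\right) = 298 - 9774 = -9476$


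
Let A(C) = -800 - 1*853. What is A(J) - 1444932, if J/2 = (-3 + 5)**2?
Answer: -1446585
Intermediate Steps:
J = 8 (J = 2*(-3 + 5)**2 = 2*2**2 = 2*4 = 8)
A(C) = -1653 (A(C) = -800 - 853 = -1653)
A(J) - 1444932 = -1653 - 1444932 = -1446585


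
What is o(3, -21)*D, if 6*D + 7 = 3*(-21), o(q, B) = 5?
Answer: -175/3 ≈ -58.333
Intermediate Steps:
D = -35/3 (D = -7/6 + (3*(-21))/6 = -7/6 + (⅙)*(-63) = -7/6 - 21/2 = -35/3 ≈ -11.667)
o(3, -21)*D = 5*(-35/3) = -175/3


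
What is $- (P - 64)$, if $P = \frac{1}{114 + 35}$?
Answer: $\frac{9535}{149} \approx 63.993$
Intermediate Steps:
$P = \frac{1}{149} \approx 0.0067114$
$- (P - 64) = - (\frac{1}{149} - 64) = \left(-1\right) \left(- \frac{9535}{149}\right) = \frac{9535}{149}$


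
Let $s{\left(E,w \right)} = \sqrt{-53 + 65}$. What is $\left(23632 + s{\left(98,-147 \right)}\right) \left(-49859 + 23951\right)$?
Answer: $-612257856 - 51816 \sqrt{3} \approx -6.1235 \cdot 10^{8}$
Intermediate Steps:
$s{\left(E,w \right)} = 2 \sqrt{3}$ ($s{\left(E,w \right)} = \sqrt{12} = 2 \sqrt{3}$)
$\left(23632 + s{\left(98,-147 \right)}\right) \left(-49859 + 23951\right) = \left(23632 + 2 \sqrt{3}\right) \left(-49859 + 23951\right) = \left(23632 + 2 \sqrt{3}\right) \left(-25908\right) = -612257856 - 51816 \sqrt{3}$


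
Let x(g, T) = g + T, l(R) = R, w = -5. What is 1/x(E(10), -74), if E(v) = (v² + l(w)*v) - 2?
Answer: -1/26 ≈ -0.038462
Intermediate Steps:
E(v) = -2 + v² - 5*v (E(v) = (v² - 5*v) - 2 = -2 + v² - 5*v)
x(g, T) = T + g
1/x(E(10), -74) = 1/(-74 + (-2 + 10² - 5*10)) = 1/(-74 + (-2 + 100 - 50)) = 1/(-74 + 48) = 1/(-26) = -1/26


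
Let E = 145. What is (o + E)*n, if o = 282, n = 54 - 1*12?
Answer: 17934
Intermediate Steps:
n = 42 (n = 54 - 12 = 42)
(o + E)*n = (282 + 145)*42 = 427*42 = 17934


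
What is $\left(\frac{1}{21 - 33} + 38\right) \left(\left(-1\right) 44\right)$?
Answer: $- \frac{5005}{3} \approx -1668.3$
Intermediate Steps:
$\left(\frac{1}{21 - 33} + 38\right) \left(\left(-1\right) 44\right) = \left(\frac{1}{-12} + 38\right) \left(-44\right) = \left(- \frac{1}{12} + 38\right) \left(-44\right) = \frac{455}{12} \left(-44\right) = - \frac{5005}{3}$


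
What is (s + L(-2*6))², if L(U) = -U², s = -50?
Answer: 37636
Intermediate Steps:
(s + L(-2*6))² = (-50 - (-2*6)²)² = (-50 - 1*(-12)²)² = (-50 - 1*144)² = (-50 - 144)² = (-194)² = 37636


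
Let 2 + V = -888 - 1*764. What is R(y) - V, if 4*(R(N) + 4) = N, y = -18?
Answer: 3291/2 ≈ 1645.5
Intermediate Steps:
R(N) = -4 + N/4
V = -1654 (V = -2 + (-888 - 1*764) = -2 + (-888 - 764) = -2 - 1652 = -1654)
R(y) - V = (-4 + (¼)*(-18)) - 1*(-1654) = (-4 - 9/2) + 1654 = -17/2 + 1654 = 3291/2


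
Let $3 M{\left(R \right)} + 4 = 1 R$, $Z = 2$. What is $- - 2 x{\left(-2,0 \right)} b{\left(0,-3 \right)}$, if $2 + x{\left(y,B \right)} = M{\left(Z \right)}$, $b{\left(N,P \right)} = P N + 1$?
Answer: $- \frac{16}{3} \approx -5.3333$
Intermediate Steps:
$b{\left(N,P \right)} = 1 + N P$ ($b{\left(N,P \right)} = N P + 1 = 1 + N P$)
$M{\left(R \right)} = - \frac{4}{3} + \frac{R}{3}$ ($M{\left(R \right)} = - \frac{4}{3} + \frac{1 R}{3} = - \frac{4}{3} + \frac{R}{3}$)
$x{\left(y,B \right)} = - \frac{8}{3}$ ($x{\left(y,B \right)} = -2 + \left(- \frac{4}{3} + \frac{1}{3} \cdot 2\right) = -2 + \left(- \frac{4}{3} + \frac{2}{3}\right) = -2 - \frac{2}{3} = - \frac{8}{3}$)
$- - 2 x{\left(-2,0 \right)} b{\left(0,-3 \right)} = - \left(-2\right) \left(- \frac{8}{3}\right) \left(1 + 0 \left(-3\right)\right) = - \frac{16 \left(1 + 0\right)}{3} = - \frac{16 \cdot 1}{3} = \left(-1\right) \frac{16}{3} = - \frac{16}{3}$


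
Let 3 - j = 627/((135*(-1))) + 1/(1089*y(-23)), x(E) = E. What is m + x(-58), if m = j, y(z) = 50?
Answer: -2741861/54450 ≈ -50.356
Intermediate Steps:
j = 416239/54450 (j = 3 - (627/((135*(-1))) + 1/(1089*50)) = 3 - (627/(-135) + (1/1089)*(1/50)) = 3 - (627*(-1/135) + 1/54450) = 3 - (-209/45 + 1/54450) = 3 - 1*(-252889/54450) = 3 + 252889/54450 = 416239/54450 ≈ 7.6444)
m = 416239/54450 ≈ 7.6444
m + x(-58) = 416239/54450 - 58 = -2741861/54450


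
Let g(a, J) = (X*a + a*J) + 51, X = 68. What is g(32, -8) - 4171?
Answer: -2200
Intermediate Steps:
g(a, J) = 51 + 68*a + J*a (g(a, J) = (68*a + a*J) + 51 = (68*a + J*a) + 51 = 51 + 68*a + J*a)
g(32, -8) - 4171 = (51 + 68*32 - 8*32) - 4171 = (51 + 2176 - 256) - 4171 = 1971 - 4171 = -2200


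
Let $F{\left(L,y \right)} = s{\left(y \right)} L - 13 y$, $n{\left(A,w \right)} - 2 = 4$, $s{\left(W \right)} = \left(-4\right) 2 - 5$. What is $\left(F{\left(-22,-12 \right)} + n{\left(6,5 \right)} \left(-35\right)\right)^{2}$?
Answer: $53824$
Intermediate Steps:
$s{\left(W \right)} = -13$ ($s{\left(W \right)} = -8 - 5 = -13$)
$n{\left(A,w \right)} = 6$ ($n{\left(A,w \right)} = 2 + 4 = 6$)
$F{\left(L,y \right)} = - 13 L - 13 y$
$\left(F{\left(-22,-12 \right)} + n{\left(6,5 \right)} \left(-35\right)\right)^{2} = \left(\left(\left(-13\right) \left(-22\right) - -156\right) + 6 \left(-35\right)\right)^{2} = \left(\left(286 + 156\right) - 210\right)^{2} = \left(442 - 210\right)^{2} = 232^{2} = 53824$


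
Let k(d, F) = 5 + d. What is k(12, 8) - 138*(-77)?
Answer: 10643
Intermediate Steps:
k(12, 8) - 138*(-77) = (5 + 12) - 138*(-77) = 17 + 10626 = 10643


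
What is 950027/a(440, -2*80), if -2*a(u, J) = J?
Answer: 950027/80 ≈ 11875.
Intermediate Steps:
a(u, J) = -J/2
950027/a(440, -2*80) = 950027/((-(-1)*80)) = 950027/((-½*(-160))) = 950027/80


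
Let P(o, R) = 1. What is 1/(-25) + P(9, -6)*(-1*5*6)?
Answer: -751/25 ≈ -30.040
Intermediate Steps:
1/(-25) + P(9, -6)*(-1*5*6) = 1/(-25) + 1*(-1*5*6) = -1/25 + 1*(-5*6) = -1/25 + 1*(-30) = -1/25 - 30 = -751/25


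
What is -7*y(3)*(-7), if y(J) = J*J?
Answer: 441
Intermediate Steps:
y(J) = J**2
-7*y(3)*(-7) = -7*3**2*(-7) = -7*9*(-7) = -63*(-7) = 441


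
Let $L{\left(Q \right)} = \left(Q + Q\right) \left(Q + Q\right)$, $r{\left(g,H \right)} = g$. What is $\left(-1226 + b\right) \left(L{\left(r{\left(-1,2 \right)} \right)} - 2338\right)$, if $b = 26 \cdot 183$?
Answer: $-8243688$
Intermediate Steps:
$b = 4758$
$L{\left(Q \right)} = 4 Q^{2}$ ($L{\left(Q \right)} = 2 Q 2 Q = 4 Q^{2}$)
$\left(-1226 + b\right) \left(L{\left(r{\left(-1,2 \right)} \right)} - 2338\right) = \left(-1226 + 4758\right) \left(4 \left(-1\right)^{2} - 2338\right) = 3532 \left(4 \cdot 1 - 2338\right) = 3532 \left(4 - 2338\right) = 3532 \left(-2334\right) = -8243688$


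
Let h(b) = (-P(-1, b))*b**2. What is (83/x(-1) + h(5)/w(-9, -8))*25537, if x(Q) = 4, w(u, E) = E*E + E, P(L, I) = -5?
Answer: 32866119/56 ≈ 5.8690e+5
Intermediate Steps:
w(u, E) = E + E**2 (w(u, E) = E**2 + E = E + E**2)
h(b) = 5*b**2 (h(b) = (-1*(-5))*b**2 = 5*b**2)
(83/x(-1) + h(5)/w(-9, -8))*25537 = (83/4 + (5*5**2)/((-8*(1 - 8))))*25537 = (83*(1/4) + (5*25)/((-8*(-7))))*25537 = (83/4 + 125/56)*25537 = (1287/56)*25537 = 32866119/56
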